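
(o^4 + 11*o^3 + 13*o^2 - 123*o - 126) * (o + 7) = o^5 + 18*o^4 + 90*o^3 - 32*o^2 - 987*o - 882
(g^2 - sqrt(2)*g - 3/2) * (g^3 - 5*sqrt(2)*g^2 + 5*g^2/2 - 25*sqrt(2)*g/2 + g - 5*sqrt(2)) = g^5 - 6*sqrt(2)*g^4 + 5*g^4/2 - 15*sqrt(2)*g^3 + 19*g^3/2 + 3*sqrt(2)*g^2/2 + 85*g^2/4 + 17*g/2 + 75*sqrt(2)*g/4 + 15*sqrt(2)/2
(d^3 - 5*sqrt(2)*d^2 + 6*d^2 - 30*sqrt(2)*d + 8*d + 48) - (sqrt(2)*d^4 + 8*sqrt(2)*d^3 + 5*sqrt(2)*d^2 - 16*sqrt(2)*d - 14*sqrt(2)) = -sqrt(2)*d^4 - 8*sqrt(2)*d^3 + d^3 - 10*sqrt(2)*d^2 + 6*d^2 - 14*sqrt(2)*d + 8*d + 14*sqrt(2) + 48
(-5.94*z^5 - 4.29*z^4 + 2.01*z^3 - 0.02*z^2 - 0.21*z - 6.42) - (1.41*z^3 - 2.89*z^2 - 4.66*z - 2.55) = -5.94*z^5 - 4.29*z^4 + 0.6*z^3 + 2.87*z^2 + 4.45*z - 3.87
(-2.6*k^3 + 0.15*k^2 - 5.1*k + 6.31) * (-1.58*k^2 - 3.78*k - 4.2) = 4.108*k^5 + 9.591*k^4 + 18.411*k^3 + 8.6782*k^2 - 2.4318*k - 26.502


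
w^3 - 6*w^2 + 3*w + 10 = (w - 5)*(w - 2)*(w + 1)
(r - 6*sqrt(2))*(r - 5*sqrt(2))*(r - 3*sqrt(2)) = r^3 - 14*sqrt(2)*r^2 + 126*r - 180*sqrt(2)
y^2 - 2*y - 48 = (y - 8)*(y + 6)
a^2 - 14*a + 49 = (a - 7)^2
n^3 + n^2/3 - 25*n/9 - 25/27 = (n - 5/3)*(n + 1/3)*(n + 5/3)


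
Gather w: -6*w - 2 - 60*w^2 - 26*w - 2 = -60*w^2 - 32*w - 4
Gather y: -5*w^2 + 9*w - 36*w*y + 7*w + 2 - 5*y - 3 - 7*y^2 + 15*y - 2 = -5*w^2 + 16*w - 7*y^2 + y*(10 - 36*w) - 3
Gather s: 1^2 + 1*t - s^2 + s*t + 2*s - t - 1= -s^2 + s*(t + 2)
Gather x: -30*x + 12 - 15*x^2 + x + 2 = -15*x^2 - 29*x + 14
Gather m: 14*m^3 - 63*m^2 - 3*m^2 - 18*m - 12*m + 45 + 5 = 14*m^3 - 66*m^2 - 30*m + 50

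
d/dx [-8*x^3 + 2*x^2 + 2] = 4*x*(1 - 6*x)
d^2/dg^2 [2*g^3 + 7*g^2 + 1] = 12*g + 14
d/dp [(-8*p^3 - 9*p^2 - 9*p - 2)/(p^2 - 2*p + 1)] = (-8*p^3 + 24*p^2 + 27*p + 13)/(p^3 - 3*p^2 + 3*p - 1)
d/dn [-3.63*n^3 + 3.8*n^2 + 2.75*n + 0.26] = -10.89*n^2 + 7.6*n + 2.75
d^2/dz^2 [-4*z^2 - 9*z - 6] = -8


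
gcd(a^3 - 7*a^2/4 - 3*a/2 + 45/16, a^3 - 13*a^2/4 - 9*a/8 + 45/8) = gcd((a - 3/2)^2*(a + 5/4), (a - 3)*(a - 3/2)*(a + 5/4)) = a^2 - a/4 - 15/8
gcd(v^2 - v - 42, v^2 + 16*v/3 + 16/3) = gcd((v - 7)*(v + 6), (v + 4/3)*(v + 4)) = 1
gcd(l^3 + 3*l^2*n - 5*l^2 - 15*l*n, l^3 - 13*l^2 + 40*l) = l^2 - 5*l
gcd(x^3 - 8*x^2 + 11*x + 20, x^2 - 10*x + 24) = x - 4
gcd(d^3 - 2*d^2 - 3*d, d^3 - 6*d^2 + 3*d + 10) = d + 1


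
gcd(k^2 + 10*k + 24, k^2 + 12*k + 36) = k + 6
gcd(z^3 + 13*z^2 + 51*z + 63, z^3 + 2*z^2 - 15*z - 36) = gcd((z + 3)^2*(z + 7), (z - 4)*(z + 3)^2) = z^2 + 6*z + 9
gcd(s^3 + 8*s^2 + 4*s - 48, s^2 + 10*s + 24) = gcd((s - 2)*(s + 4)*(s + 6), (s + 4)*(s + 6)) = s^2 + 10*s + 24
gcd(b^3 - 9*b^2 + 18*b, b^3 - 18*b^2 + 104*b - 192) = b - 6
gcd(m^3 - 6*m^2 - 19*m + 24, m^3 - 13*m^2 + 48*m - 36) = m - 1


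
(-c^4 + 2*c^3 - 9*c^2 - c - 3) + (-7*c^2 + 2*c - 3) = -c^4 + 2*c^3 - 16*c^2 + c - 6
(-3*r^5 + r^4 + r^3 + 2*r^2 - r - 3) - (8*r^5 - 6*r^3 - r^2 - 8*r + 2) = -11*r^5 + r^4 + 7*r^3 + 3*r^2 + 7*r - 5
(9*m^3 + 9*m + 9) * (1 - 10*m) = -90*m^4 + 9*m^3 - 90*m^2 - 81*m + 9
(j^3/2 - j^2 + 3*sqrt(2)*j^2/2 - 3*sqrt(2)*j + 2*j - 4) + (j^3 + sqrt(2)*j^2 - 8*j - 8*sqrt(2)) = 3*j^3/2 - j^2 + 5*sqrt(2)*j^2/2 - 6*j - 3*sqrt(2)*j - 8*sqrt(2) - 4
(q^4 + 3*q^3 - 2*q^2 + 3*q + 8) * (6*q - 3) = 6*q^5 + 15*q^4 - 21*q^3 + 24*q^2 + 39*q - 24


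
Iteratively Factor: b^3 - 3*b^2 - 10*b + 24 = (b + 3)*(b^2 - 6*b + 8) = (b - 4)*(b + 3)*(b - 2)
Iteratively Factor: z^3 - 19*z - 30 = (z - 5)*(z^2 + 5*z + 6) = (z - 5)*(z + 2)*(z + 3)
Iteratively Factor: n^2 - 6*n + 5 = (n - 5)*(n - 1)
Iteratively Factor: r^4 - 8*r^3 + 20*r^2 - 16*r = (r - 2)*(r^3 - 6*r^2 + 8*r) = (r - 4)*(r - 2)*(r^2 - 2*r) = r*(r - 4)*(r - 2)*(r - 2)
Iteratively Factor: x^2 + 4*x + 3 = (x + 3)*(x + 1)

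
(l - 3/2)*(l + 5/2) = l^2 + l - 15/4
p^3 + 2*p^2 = p^2*(p + 2)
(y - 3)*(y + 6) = y^2 + 3*y - 18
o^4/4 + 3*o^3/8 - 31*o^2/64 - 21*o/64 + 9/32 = (o/4 + 1/4)*(o - 3/4)^2*(o + 2)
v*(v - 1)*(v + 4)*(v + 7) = v^4 + 10*v^3 + 17*v^2 - 28*v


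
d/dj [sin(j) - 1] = cos(j)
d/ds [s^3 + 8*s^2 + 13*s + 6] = 3*s^2 + 16*s + 13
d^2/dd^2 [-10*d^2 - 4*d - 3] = -20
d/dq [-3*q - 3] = -3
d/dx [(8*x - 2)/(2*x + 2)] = 5/(x + 1)^2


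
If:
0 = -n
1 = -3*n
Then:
No Solution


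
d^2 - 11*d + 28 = (d - 7)*(d - 4)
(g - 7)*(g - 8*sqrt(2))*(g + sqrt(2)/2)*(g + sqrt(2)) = g^4 - 13*sqrt(2)*g^3/2 - 7*g^3 - 23*g^2 + 91*sqrt(2)*g^2/2 - 8*sqrt(2)*g + 161*g + 56*sqrt(2)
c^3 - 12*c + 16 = (c - 2)^2*(c + 4)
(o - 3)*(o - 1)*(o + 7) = o^3 + 3*o^2 - 25*o + 21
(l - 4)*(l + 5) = l^2 + l - 20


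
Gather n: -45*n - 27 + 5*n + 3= -40*n - 24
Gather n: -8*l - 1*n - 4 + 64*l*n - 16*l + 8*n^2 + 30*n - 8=-24*l + 8*n^2 + n*(64*l + 29) - 12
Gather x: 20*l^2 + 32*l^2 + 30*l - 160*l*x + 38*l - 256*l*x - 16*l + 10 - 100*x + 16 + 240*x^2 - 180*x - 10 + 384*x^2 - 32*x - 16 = 52*l^2 + 52*l + 624*x^2 + x*(-416*l - 312)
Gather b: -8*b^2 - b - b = -8*b^2 - 2*b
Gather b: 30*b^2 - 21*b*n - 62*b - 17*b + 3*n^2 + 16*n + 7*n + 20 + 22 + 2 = 30*b^2 + b*(-21*n - 79) + 3*n^2 + 23*n + 44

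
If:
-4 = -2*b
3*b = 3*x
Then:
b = 2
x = 2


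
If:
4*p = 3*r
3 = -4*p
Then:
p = -3/4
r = -1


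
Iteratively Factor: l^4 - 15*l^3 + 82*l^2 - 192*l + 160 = (l - 5)*(l^3 - 10*l^2 + 32*l - 32) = (l - 5)*(l - 4)*(l^2 - 6*l + 8) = (l - 5)*(l - 4)*(l - 2)*(l - 4)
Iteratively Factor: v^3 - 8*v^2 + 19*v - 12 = (v - 3)*(v^2 - 5*v + 4) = (v - 3)*(v - 1)*(v - 4)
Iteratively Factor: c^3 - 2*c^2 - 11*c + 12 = (c + 3)*(c^2 - 5*c + 4) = (c - 4)*(c + 3)*(c - 1)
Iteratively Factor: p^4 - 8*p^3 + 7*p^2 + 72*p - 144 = (p - 4)*(p^3 - 4*p^2 - 9*p + 36) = (p - 4)*(p + 3)*(p^2 - 7*p + 12) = (p - 4)^2*(p + 3)*(p - 3)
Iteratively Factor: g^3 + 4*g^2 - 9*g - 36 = (g + 3)*(g^2 + g - 12) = (g - 3)*(g + 3)*(g + 4)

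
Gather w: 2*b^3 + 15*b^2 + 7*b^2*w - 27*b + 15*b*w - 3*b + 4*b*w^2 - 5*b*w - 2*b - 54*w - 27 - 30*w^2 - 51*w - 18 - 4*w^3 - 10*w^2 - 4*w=2*b^3 + 15*b^2 - 32*b - 4*w^3 + w^2*(4*b - 40) + w*(7*b^2 + 10*b - 109) - 45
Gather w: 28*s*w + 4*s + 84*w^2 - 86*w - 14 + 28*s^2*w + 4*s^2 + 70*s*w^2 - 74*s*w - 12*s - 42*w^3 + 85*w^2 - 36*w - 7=4*s^2 - 8*s - 42*w^3 + w^2*(70*s + 169) + w*(28*s^2 - 46*s - 122) - 21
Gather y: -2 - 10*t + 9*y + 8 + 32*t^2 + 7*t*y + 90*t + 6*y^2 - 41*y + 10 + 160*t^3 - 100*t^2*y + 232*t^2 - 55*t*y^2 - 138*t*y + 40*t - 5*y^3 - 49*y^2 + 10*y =160*t^3 + 264*t^2 + 120*t - 5*y^3 + y^2*(-55*t - 43) + y*(-100*t^2 - 131*t - 22) + 16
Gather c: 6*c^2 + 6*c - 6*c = 6*c^2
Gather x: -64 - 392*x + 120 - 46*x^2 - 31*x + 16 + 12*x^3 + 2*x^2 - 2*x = 12*x^3 - 44*x^2 - 425*x + 72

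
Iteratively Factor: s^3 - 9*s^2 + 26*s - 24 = (s - 4)*(s^2 - 5*s + 6) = (s - 4)*(s - 2)*(s - 3)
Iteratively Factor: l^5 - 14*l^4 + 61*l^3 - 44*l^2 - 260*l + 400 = (l - 5)*(l^4 - 9*l^3 + 16*l^2 + 36*l - 80) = (l - 5)*(l + 2)*(l^3 - 11*l^2 + 38*l - 40) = (l - 5)*(l - 2)*(l + 2)*(l^2 - 9*l + 20) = (l - 5)^2*(l - 2)*(l + 2)*(l - 4)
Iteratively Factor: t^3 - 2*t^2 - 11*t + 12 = (t - 1)*(t^2 - t - 12) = (t - 4)*(t - 1)*(t + 3)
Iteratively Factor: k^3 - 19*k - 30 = (k + 3)*(k^2 - 3*k - 10) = (k - 5)*(k + 3)*(k + 2)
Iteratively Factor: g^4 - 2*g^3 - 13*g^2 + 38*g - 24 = (g - 2)*(g^3 - 13*g + 12) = (g - 3)*(g - 2)*(g^2 + 3*g - 4) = (g - 3)*(g - 2)*(g + 4)*(g - 1)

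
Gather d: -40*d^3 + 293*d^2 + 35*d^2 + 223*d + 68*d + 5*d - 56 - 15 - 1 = -40*d^3 + 328*d^2 + 296*d - 72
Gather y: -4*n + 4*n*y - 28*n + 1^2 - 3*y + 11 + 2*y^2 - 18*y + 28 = -32*n + 2*y^2 + y*(4*n - 21) + 40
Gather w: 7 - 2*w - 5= 2 - 2*w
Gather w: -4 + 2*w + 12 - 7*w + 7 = 15 - 5*w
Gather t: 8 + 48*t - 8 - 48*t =0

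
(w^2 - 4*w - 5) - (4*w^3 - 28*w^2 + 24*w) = -4*w^3 + 29*w^2 - 28*w - 5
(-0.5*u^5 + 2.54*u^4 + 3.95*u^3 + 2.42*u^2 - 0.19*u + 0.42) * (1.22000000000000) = -0.61*u^5 + 3.0988*u^4 + 4.819*u^3 + 2.9524*u^2 - 0.2318*u + 0.5124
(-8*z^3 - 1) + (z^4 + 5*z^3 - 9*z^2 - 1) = z^4 - 3*z^3 - 9*z^2 - 2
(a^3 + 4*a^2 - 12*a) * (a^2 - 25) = a^5 + 4*a^4 - 37*a^3 - 100*a^2 + 300*a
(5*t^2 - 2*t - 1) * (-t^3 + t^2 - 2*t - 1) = -5*t^5 + 7*t^4 - 11*t^3 - 2*t^2 + 4*t + 1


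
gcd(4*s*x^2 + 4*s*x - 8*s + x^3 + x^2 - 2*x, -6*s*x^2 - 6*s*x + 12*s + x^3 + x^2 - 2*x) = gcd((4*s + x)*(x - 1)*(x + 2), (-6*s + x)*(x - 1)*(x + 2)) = x^2 + x - 2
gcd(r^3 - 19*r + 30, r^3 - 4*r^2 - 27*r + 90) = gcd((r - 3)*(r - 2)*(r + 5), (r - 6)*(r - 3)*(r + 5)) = r^2 + 2*r - 15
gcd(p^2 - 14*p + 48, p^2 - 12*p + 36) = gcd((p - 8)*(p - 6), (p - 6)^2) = p - 6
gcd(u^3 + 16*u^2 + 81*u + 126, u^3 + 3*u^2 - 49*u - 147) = u^2 + 10*u + 21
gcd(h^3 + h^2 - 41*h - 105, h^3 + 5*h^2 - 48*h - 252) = h - 7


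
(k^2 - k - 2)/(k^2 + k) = (k - 2)/k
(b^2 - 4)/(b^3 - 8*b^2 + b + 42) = (b - 2)/(b^2 - 10*b + 21)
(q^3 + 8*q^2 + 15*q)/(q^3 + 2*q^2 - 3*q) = (q + 5)/(q - 1)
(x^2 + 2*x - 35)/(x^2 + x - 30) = (x + 7)/(x + 6)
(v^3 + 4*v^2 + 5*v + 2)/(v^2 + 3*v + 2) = v + 1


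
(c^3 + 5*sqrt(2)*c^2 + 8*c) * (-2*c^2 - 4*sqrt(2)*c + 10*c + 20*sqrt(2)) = -2*c^5 - 14*sqrt(2)*c^4 + 10*c^4 - 56*c^3 + 70*sqrt(2)*c^3 - 32*sqrt(2)*c^2 + 280*c^2 + 160*sqrt(2)*c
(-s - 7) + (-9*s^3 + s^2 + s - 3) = -9*s^3 + s^2 - 10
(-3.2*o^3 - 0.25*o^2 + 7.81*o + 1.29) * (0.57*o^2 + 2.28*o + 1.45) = -1.824*o^5 - 7.4385*o^4 - 0.7583*o^3 + 18.1796*o^2 + 14.2657*o + 1.8705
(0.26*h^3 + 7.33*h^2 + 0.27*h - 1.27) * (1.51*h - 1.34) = 0.3926*h^4 + 10.7199*h^3 - 9.4145*h^2 - 2.2795*h + 1.7018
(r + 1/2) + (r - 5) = 2*r - 9/2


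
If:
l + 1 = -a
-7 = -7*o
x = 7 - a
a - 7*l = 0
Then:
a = -7/8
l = -1/8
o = 1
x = 63/8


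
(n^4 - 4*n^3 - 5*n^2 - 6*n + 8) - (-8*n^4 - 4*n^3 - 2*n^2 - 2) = 9*n^4 - 3*n^2 - 6*n + 10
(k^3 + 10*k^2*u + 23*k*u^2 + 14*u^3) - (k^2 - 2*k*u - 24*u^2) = k^3 + 10*k^2*u - k^2 + 23*k*u^2 + 2*k*u + 14*u^3 + 24*u^2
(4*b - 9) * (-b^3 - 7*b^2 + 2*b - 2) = -4*b^4 - 19*b^3 + 71*b^2 - 26*b + 18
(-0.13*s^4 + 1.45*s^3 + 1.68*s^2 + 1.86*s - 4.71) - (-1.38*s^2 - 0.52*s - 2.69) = -0.13*s^4 + 1.45*s^3 + 3.06*s^2 + 2.38*s - 2.02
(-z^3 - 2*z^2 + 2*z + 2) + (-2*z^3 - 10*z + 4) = -3*z^3 - 2*z^2 - 8*z + 6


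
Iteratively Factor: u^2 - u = (u)*(u - 1)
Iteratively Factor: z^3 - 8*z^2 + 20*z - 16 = (z - 2)*(z^2 - 6*z + 8) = (z - 2)^2*(z - 4)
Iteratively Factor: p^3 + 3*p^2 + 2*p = (p)*(p^2 + 3*p + 2) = p*(p + 2)*(p + 1)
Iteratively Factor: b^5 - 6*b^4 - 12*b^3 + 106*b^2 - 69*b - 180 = (b - 3)*(b^4 - 3*b^3 - 21*b^2 + 43*b + 60) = (b - 5)*(b - 3)*(b^3 + 2*b^2 - 11*b - 12) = (b - 5)*(b - 3)*(b + 4)*(b^2 - 2*b - 3) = (b - 5)*(b - 3)*(b + 1)*(b + 4)*(b - 3)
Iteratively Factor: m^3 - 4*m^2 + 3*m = (m - 1)*(m^2 - 3*m) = (m - 3)*(m - 1)*(m)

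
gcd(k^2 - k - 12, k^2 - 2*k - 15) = k + 3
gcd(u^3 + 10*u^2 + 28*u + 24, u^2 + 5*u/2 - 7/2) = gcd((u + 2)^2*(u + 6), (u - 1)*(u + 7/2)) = 1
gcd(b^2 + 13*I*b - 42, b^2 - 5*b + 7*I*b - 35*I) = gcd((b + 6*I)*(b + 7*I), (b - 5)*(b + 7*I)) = b + 7*I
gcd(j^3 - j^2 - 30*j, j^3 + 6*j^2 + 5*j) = j^2 + 5*j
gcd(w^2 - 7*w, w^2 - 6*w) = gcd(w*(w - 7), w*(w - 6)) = w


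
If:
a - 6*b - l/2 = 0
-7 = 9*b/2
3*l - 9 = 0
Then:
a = -47/6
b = -14/9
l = 3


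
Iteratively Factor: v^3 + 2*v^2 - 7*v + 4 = (v + 4)*(v^2 - 2*v + 1) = (v - 1)*(v + 4)*(v - 1)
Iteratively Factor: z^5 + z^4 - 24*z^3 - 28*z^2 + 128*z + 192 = (z - 3)*(z^4 + 4*z^3 - 12*z^2 - 64*z - 64) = (z - 4)*(z - 3)*(z^3 + 8*z^2 + 20*z + 16) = (z - 4)*(z - 3)*(z + 2)*(z^2 + 6*z + 8) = (z - 4)*(z - 3)*(z + 2)^2*(z + 4)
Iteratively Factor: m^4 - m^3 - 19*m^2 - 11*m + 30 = (m + 2)*(m^3 - 3*m^2 - 13*m + 15) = (m + 2)*(m + 3)*(m^2 - 6*m + 5) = (m - 5)*(m + 2)*(m + 3)*(m - 1)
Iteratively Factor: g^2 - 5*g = (g - 5)*(g)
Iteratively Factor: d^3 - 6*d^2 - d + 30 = (d - 5)*(d^2 - d - 6) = (d - 5)*(d - 3)*(d + 2)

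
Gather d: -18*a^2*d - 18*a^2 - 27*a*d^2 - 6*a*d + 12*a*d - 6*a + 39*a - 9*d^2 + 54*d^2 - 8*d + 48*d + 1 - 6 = -18*a^2 + 33*a + d^2*(45 - 27*a) + d*(-18*a^2 + 6*a + 40) - 5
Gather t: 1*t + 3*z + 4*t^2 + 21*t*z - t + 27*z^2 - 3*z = 4*t^2 + 21*t*z + 27*z^2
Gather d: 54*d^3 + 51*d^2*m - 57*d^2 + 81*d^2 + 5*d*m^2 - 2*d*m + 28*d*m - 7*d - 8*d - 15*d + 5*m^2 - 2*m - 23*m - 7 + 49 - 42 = 54*d^3 + d^2*(51*m + 24) + d*(5*m^2 + 26*m - 30) + 5*m^2 - 25*m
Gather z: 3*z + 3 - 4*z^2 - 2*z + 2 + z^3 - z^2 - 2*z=z^3 - 5*z^2 - z + 5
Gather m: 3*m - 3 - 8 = 3*m - 11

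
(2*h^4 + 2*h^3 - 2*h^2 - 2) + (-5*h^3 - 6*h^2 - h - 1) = 2*h^4 - 3*h^3 - 8*h^2 - h - 3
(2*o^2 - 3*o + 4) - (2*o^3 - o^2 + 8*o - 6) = -2*o^3 + 3*o^2 - 11*o + 10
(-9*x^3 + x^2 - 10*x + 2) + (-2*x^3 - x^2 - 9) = -11*x^3 - 10*x - 7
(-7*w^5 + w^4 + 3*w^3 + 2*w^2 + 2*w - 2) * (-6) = 42*w^5 - 6*w^4 - 18*w^3 - 12*w^2 - 12*w + 12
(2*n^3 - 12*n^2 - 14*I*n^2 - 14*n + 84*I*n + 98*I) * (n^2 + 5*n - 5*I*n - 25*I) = 2*n^5 - 2*n^4 - 24*I*n^4 - 144*n^3 + 24*I*n^3 + 888*I*n^2 + 2590*n + 840*I*n + 2450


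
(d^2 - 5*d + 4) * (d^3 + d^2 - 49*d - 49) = d^5 - 4*d^4 - 50*d^3 + 200*d^2 + 49*d - 196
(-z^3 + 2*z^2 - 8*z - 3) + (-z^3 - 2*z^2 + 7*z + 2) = -2*z^3 - z - 1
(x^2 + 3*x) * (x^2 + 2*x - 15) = x^4 + 5*x^3 - 9*x^2 - 45*x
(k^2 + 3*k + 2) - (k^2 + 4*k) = 2 - k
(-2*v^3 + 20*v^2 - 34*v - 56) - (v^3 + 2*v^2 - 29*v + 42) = -3*v^3 + 18*v^2 - 5*v - 98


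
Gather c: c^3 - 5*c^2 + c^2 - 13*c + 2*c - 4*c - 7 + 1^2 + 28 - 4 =c^3 - 4*c^2 - 15*c + 18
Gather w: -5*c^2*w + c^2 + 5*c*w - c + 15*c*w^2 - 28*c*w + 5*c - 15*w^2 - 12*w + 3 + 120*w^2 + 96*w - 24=c^2 + 4*c + w^2*(15*c + 105) + w*(-5*c^2 - 23*c + 84) - 21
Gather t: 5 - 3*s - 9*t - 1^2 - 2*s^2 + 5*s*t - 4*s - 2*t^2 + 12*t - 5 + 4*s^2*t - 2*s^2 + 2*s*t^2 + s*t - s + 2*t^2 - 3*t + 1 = -4*s^2 + 2*s*t^2 - 8*s + t*(4*s^2 + 6*s)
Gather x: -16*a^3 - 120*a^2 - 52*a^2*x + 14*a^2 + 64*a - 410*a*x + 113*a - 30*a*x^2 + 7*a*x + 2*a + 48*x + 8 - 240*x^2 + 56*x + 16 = -16*a^3 - 106*a^2 + 179*a + x^2*(-30*a - 240) + x*(-52*a^2 - 403*a + 104) + 24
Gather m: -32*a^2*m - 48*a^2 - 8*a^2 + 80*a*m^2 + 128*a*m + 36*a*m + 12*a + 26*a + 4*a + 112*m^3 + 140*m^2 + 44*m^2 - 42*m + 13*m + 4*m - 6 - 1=-56*a^2 + 42*a + 112*m^3 + m^2*(80*a + 184) + m*(-32*a^2 + 164*a - 25) - 7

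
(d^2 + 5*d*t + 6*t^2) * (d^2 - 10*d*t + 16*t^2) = d^4 - 5*d^3*t - 28*d^2*t^2 + 20*d*t^3 + 96*t^4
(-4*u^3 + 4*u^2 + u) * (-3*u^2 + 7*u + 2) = 12*u^5 - 40*u^4 + 17*u^3 + 15*u^2 + 2*u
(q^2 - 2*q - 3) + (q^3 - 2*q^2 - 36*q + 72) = q^3 - q^2 - 38*q + 69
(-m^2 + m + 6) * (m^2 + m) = -m^4 + 7*m^2 + 6*m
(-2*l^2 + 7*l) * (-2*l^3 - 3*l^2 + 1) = 4*l^5 - 8*l^4 - 21*l^3 - 2*l^2 + 7*l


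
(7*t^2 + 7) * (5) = 35*t^2 + 35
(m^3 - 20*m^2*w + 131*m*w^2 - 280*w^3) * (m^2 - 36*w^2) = m^5 - 20*m^4*w + 95*m^3*w^2 + 440*m^2*w^3 - 4716*m*w^4 + 10080*w^5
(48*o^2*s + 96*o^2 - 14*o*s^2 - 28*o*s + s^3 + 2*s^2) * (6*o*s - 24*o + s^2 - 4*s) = 288*o^3*s^2 - 576*o^3*s - 2304*o^3 - 36*o^2*s^3 + 72*o^2*s^2 + 288*o^2*s - 8*o*s^4 + 16*o*s^3 + 64*o*s^2 + s^5 - 2*s^4 - 8*s^3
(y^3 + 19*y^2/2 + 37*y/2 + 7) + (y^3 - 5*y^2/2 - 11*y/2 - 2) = 2*y^3 + 7*y^2 + 13*y + 5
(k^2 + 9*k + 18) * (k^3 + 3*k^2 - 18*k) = k^5 + 12*k^4 + 27*k^3 - 108*k^2 - 324*k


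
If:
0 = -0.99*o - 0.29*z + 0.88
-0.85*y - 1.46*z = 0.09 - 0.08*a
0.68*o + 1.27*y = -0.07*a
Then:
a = 12.5606029255936*z - 2.47968825436237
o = 0.888888888888889 - 0.292929292929293*z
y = -0.535472665826483*z - 0.339264776881164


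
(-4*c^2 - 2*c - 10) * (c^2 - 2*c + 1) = -4*c^4 + 6*c^3 - 10*c^2 + 18*c - 10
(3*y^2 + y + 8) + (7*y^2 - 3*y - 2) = 10*y^2 - 2*y + 6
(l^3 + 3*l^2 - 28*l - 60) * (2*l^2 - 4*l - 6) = 2*l^5 + 2*l^4 - 74*l^3 - 26*l^2 + 408*l + 360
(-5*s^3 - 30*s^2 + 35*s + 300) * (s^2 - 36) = -5*s^5 - 30*s^4 + 215*s^3 + 1380*s^2 - 1260*s - 10800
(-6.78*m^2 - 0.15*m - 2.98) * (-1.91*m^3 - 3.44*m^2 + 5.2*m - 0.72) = 12.9498*m^5 + 23.6097*m^4 - 29.0482*m^3 + 14.3528*m^2 - 15.388*m + 2.1456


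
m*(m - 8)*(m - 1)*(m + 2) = m^4 - 7*m^3 - 10*m^2 + 16*m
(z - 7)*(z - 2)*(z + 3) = z^3 - 6*z^2 - 13*z + 42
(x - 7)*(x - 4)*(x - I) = x^3 - 11*x^2 - I*x^2 + 28*x + 11*I*x - 28*I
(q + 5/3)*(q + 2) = q^2 + 11*q/3 + 10/3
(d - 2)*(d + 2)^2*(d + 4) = d^4 + 6*d^3 + 4*d^2 - 24*d - 32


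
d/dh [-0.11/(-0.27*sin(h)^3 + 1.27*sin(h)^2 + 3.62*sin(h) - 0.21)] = (-0.0891*sin(h)^2 + 0.2794*sin(h) + 0.3982)*cos(h)/(0.27*sin(h)^3 - 1.27*sin(h)^2 - 3.62*sin(h) + 0.21)^2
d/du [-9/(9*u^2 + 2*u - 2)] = 18*(9*u + 1)/(9*u^2 + 2*u - 2)^2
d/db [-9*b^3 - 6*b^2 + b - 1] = -27*b^2 - 12*b + 1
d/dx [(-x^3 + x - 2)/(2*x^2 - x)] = 2*(-x^4 + x^3 - x^2 + 4*x - 1)/(x^2*(4*x^2 - 4*x + 1))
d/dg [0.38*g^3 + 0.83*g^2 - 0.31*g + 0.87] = 1.14*g^2 + 1.66*g - 0.31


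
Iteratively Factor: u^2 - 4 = (u + 2)*(u - 2)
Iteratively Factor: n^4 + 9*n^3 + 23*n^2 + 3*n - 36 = (n + 4)*(n^3 + 5*n^2 + 3*n - 9) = (n + 3)*(n + 4)*(n^2 + 2*n - 3) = (n - 1)*(n + 3)*(n + 4)*(n + 3)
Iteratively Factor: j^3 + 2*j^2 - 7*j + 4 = (j - 1)*(j^2 + 3*j - 4) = (j - 1)^2*(j + 4)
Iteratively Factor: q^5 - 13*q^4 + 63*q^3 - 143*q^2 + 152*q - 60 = (q - 3)*(q^4 - 10*q^3 + 33*q^2 - 44*q + 20) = (q - 3)*(q - 2)*(q^3 - 8*q^2 + 17*q - 10) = (q - 3)*(q - 2)^2*(q^2 - 6*q + 5) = (q - 5)*(q - 3)*(q - 2)^2*(q - 1)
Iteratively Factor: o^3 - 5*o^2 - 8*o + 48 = (o + 3)*(o^2 - 8*o + 16) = (o - 4)*(o + 3)*(o - 4)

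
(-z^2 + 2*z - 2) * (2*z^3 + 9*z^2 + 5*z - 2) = -2*z^5 - 5*z^4 + 9*z^3 - 6*z^2 - 14*z + 4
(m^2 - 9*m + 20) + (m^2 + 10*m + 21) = 2*m^2 + m + 41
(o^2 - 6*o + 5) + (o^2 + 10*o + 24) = 2*o^2 + 4*o + 29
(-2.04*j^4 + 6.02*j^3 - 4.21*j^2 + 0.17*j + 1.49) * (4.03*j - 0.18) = -8.2212*j^5 + 24.6278*j^4 - 18.0499*j^3 + 1.4429*j^2 + 5.9741*j - 0.2682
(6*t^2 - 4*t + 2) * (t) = 6*t^3 - 4*t^2 + 2*t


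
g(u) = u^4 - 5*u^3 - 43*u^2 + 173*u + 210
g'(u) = 4*u^3 - 15*u^2 - 86*u + 173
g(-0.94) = 14.32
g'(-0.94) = 237.26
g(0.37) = 267.89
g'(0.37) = 139.33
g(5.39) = -45.70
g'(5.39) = -99.96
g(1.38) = 357.34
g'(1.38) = 36.27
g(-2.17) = -294.63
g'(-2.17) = 248.11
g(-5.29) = -385.20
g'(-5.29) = -383.97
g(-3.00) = -480.00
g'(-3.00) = 188.00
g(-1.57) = -142.18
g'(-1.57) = 255.57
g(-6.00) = 0.00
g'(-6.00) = -715.00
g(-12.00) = 21318.00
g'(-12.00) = -7867.00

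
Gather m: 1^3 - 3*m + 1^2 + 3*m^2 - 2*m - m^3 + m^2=-m^3 + 4*m^2 - 5*m + 2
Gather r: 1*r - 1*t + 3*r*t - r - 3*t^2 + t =3*r*t - 3*t^2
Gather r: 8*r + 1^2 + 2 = 8*r + 3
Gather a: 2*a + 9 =2*a + 9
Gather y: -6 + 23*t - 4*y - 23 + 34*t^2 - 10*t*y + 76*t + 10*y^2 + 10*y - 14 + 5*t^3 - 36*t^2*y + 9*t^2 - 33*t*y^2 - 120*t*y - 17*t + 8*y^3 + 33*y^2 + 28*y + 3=5*t^3 + 43*t^2 + 82*t + 8*y^3 + y^2*(43 - 33*t) + y*(-36*t^2 - 130*t + 34) - 40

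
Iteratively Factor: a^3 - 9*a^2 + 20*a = (a)*(a^2 - 9*a + 20) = a*(a - 4)*(a - 5)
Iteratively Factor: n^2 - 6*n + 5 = (n - 5)*(n - 1)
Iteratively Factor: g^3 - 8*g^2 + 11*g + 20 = (g + 1)*(g^2 - 9*g + 20) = (g - 5)*(g + 1)*(g - 4)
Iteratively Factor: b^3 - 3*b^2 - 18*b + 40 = (b - 2)*(b^2 - b - 20) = (b - 2)*(b + 4)*(b - 5)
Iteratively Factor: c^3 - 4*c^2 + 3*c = (c)*(c^2 - 4*c + 3) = c*(c - 1)*(c - 3)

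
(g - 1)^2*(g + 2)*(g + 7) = g^4 + 7*g^3 - 3*g^2 - 19*g + 14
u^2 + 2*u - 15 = (u - 3)*(u + 5)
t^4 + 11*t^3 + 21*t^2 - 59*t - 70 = (t - 2)*(t + 1)*(t + 5)*(t + 7)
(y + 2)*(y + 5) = y^2 + 7*y + 10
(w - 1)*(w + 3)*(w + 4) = w^3 + 6*w^2 + 5*w - 12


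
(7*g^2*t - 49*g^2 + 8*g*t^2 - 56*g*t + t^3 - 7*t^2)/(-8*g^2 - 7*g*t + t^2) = (7*g*t - 49*g + t^2 - 7*t)/(-8*g + t)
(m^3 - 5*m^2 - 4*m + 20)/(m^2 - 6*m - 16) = (m^2 - 7*m + 10)/(m - 8)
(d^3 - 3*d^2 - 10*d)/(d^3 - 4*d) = (d - 5)/(d - 2)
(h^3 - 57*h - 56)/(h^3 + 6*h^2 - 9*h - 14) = (h - 8)/(h - 2)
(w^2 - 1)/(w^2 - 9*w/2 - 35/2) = 2*(1 - w^2)/(-2*w^2 + 9*w + 35)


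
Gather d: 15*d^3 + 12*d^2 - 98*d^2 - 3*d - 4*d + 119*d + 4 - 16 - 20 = 15*d^3 - 86*d^2 + 112*d - 32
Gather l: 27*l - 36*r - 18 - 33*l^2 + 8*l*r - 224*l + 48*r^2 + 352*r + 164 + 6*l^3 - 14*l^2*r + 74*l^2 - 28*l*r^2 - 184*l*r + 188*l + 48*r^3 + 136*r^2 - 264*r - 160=6*l^3 + l^2*(41 - 14*r) + l*(-28*r^2 - 176*r - 9) + 48*r^3 + 184*r^2 + 52*r - 14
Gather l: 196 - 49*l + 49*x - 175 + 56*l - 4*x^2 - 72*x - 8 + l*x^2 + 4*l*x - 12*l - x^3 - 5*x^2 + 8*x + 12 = l*(x^2 + 4*x - 5) - x^3 - 9*x^2 - 15*x + 25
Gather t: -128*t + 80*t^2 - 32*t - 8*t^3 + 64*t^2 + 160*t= -8*t^3 + 144*t^2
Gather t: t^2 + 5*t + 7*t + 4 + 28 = t^2 + 12*t + 32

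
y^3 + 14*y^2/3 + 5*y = y*(y + 5/3)*(y + 3)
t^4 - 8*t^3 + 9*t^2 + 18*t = t*(t - 6)*(t - 3)*(t + 1)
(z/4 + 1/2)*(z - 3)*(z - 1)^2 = z^4/4 - 3*z^3/4 - 3*z^2/4 + 11*z/4 - 3/2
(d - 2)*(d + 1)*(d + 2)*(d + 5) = d^4 + 6*d^3 + d^2 - 24*d - 20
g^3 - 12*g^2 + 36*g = g*(g - 6)^2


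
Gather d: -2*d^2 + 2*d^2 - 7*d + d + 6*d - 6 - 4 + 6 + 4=0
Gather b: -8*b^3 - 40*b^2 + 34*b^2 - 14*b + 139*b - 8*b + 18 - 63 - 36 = -8*b^3 - 6*b^2 + 117*b - 81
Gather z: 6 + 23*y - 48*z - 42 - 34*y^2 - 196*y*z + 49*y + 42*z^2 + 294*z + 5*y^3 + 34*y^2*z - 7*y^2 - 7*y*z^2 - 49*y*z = 5*y^3 - 41*y^2 + 72*y + z^2*(42 - 7*y) + z*(34*y^2 - 245*y + 246) - 36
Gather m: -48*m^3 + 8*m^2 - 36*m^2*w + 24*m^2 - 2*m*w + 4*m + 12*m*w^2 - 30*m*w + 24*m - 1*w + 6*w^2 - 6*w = -48*m^3 + m^2*(32 - 36*w) + m*(12*w^2 - 32*w + 28) + 6*w^2 - 7*w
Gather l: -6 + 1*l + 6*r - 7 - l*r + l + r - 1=l*(2 - r) + 7*r - 14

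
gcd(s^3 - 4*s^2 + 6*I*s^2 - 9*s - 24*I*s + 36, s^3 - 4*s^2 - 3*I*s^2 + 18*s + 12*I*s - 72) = s^2 + s*(-4 + 3*I) - 12*I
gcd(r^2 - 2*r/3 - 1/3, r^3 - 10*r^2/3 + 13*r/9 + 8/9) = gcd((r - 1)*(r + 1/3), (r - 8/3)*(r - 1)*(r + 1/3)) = r^2 - 2*r/3 - 1/3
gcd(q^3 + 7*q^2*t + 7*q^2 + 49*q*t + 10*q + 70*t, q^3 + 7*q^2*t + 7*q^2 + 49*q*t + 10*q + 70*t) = q^3 + 7*q^2*t + 7*q^2 + 49*q*t + 10*q + 70*t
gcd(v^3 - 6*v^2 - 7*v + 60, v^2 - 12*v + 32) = v - 4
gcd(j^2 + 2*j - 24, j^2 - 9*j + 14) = 1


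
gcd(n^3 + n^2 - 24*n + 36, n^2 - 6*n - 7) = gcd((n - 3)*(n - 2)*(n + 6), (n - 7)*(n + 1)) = 1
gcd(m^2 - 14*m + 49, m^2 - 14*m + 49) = m^2 - 14*m + 49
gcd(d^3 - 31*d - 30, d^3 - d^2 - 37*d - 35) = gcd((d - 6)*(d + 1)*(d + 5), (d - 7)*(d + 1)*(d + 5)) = d^2 + 6*d + 5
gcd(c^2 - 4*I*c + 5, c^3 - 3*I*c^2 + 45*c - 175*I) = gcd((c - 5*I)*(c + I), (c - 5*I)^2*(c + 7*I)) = c - 5*I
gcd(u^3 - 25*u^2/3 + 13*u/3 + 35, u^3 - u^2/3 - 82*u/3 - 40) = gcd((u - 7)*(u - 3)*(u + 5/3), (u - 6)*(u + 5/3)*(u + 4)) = u + 5/3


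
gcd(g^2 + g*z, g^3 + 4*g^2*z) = g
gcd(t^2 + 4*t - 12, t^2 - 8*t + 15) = 1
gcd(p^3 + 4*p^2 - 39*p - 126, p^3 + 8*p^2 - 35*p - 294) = p^2 + p - 42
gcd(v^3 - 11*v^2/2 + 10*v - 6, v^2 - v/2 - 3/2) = v - 3/2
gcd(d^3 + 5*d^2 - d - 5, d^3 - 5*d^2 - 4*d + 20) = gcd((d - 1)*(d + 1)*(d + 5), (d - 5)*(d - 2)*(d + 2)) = 1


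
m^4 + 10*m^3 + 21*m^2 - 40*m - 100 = (m - 2)*(m + 2)*(m + 5)^2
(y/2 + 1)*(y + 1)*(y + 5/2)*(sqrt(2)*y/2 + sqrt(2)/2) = sqrt(2)*y^4/4 + 13*sqrt(2)*y^3/8 + 15*sqrt(2)*y^2/4 + 29*sqrt(2)*y/8 + 5*sqrt(2)/4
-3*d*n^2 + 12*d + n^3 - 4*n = (-3*d + n)*(n - 2)*(n + 2)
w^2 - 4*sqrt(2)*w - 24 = (w - 6*sqrt(2))*(w + 2*sqrt(2))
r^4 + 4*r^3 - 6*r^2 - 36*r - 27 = (r - 3)*(r + 1)*(r + 3)^2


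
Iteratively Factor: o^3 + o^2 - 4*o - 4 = (o + 1)*(o^2 - 4) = (o - 2)*(o + 1)*(o + 2)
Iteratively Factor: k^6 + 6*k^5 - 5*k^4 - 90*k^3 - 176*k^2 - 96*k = (k)*(k^5 + 6*k^4 - 5*k^3 - 90*k^2 - 176*k - 96) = k*(k + 4)*(k^4 + 2*k^3 - 13*k^2 - 38*k - 24) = k*(k + 2)*(k + 4)*(k^3 - 13*k - 12) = k*(k - 4)*(k + 2)*(k + 4)*(k^2 + 4*k + 3) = k*(k - 4)*(k + 1)*(k + 2)*(k + 4)*(k + 3)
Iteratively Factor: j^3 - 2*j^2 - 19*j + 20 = (j - 1)*(j^2 - j - 20) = (j - 1)*(j + 4)*(j - 5)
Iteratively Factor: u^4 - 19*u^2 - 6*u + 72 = (u + 3)*(u^3 - 3*u^2 - 10*u + 24) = (u - 4)*(u + 3)*(u^2 + u - 6) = (u - 4)*(u - 2)*(u + 3)*(u + 3)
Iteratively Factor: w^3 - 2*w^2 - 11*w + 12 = (w - 1)*(w^2 - w - 12) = (w - 1)*(w + 3)*(w - 4)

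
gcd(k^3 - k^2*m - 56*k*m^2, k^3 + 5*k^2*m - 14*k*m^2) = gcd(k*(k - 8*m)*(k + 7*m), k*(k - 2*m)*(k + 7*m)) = k^2 + 7*k*m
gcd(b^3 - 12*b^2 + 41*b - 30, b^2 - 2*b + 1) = b - 1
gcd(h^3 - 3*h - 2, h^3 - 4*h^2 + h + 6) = h^2 - h - 2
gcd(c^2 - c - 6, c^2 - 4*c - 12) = c + 2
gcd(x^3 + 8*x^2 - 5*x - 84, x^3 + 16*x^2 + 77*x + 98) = x + 7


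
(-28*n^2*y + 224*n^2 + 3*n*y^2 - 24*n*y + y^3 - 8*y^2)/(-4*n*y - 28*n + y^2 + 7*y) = (7*n*y - 56*n + y^2 - 8*y)/(y + 7)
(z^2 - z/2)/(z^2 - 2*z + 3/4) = 2*z/(2*z - 3)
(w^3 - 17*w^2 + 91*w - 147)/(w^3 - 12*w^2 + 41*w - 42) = (w - 7)/(w - 2)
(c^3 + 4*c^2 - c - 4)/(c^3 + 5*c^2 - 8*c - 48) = (c^2 - 1)/(c^2 + c - 12)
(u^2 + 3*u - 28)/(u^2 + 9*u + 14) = (u - 4)/(u + 2)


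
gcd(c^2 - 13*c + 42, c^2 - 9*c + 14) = c - 7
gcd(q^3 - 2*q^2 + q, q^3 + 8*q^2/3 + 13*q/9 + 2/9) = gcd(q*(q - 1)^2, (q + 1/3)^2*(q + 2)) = 1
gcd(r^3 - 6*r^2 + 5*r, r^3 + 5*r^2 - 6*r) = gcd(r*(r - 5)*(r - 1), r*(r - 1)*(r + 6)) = r^2 - r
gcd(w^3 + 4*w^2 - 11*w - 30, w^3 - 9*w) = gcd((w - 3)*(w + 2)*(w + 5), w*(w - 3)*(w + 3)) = w - 3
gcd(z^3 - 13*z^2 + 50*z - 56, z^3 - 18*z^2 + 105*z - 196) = z^2 - 11*z + 28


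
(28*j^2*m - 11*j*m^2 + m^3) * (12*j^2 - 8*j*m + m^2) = 336*j^4*m - 356*j^3*m^2 + 128*j^2*m^3 - 19*j*m^4 + m^5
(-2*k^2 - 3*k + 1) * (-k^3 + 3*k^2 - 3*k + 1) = 2*k^5 - 3*k^4 - 4*k^3 + 10*k^2 - 6*k + 1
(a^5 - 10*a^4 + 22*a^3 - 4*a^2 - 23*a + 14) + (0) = a^5 - 10*a^4 + 22*a^3 - 4*a^2 - 23*a + 14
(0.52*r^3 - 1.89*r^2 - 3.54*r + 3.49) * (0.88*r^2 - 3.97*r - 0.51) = 0.4576*r^5 - 3.7276*r^4 + 4.1229*r^3 + 18.0889*r^2 - 12.0499*r - 1.7799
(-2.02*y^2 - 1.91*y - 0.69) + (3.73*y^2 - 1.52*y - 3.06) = 1.71*y^2 - 3.43*y - 3.75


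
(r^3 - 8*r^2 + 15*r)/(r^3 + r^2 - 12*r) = (r - 5)/(r + 4)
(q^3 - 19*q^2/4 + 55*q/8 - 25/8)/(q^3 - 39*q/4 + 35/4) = (4*q - 5)/(2*(2*q + 7))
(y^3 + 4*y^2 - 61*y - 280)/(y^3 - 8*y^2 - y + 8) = (y^2 + 12*y + 35)/(y^2 - 1)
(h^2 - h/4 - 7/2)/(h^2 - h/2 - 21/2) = (-4*h^2 + h + 14)/(2*(-2*h^2 + h + 21))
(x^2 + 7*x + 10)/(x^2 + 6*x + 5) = (x + 2)/(x + 1)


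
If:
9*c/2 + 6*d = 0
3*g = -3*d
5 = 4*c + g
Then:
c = 20/19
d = -15/19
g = 15/19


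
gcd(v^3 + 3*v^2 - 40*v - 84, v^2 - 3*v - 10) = v + 2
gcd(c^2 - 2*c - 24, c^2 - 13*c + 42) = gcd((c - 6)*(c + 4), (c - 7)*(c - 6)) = c - 6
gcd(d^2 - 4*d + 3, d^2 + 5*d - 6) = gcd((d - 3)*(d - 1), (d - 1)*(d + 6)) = d - 1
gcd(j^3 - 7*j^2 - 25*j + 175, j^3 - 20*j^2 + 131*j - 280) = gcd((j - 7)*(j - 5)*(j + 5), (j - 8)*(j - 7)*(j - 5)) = j^2 - 12*j + 35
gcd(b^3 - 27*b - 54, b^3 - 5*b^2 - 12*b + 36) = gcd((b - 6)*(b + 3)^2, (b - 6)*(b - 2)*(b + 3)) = b^2 - 3*b - 18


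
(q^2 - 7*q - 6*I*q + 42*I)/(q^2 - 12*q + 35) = (q - 6*I)/(q - 5)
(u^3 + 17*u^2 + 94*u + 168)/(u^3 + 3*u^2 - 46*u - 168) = (u + 7)/(u - 7)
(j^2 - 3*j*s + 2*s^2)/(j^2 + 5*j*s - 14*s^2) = (j - s)/(j + 7*s)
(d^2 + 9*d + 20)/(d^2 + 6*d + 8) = (d + 5)/(d + 2)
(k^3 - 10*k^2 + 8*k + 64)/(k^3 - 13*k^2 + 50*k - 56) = (k^2 - 6*k - 16)/(k^2 - 9*k + 14)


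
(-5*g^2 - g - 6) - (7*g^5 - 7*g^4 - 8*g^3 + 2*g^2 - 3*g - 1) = -7*g^5 + 7*g^4 + 8*g^3 - 7*g^2 + 2*g - 5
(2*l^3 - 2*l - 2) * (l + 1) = 2*l^4 + 2*l^3 - 2*l^2 - 4*l - 2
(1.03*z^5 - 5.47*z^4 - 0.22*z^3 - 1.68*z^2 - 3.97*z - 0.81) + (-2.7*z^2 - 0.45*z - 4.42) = 1.03*z^5 - 5.47*z^4 - 0.22*z^3 - 4.38*z^2 - 4.42*z - 5.23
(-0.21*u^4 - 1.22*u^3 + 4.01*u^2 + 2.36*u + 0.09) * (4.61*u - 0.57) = -0.9681*u^5 - 5.5045*u^4 + 19.1815*u^3 + 8.5939*u^2 - 0.9303*u - 0.0513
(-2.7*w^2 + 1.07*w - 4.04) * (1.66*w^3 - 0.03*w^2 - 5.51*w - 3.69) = -4.482*w^5 + 1.8572*w^4 + 8.1385*w^3 + 4.1885*w^2 + 18.3121*w + 14.9076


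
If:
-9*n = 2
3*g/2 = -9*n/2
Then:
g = 2/3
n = -2/9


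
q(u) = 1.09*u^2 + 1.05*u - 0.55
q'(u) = 2.18*u + 1.05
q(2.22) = 7.15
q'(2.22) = 5.89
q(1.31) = 2.70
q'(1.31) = 3.91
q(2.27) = 7.45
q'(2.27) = 6.00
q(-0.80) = -0.69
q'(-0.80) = -0.69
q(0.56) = 0.38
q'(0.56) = 2.27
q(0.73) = 0.80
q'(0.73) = 2.64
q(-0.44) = -0.80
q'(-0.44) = 0.09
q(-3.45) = 8.80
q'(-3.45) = -6.47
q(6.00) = 44.99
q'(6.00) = 14.13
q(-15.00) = 228.95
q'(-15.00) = -31.65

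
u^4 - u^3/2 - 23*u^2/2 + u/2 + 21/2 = (u - 7/2)*(u - 1)*(u + 1)*(u + 3)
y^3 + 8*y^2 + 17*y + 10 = (y + 1)*(y + 2)*(y + 5)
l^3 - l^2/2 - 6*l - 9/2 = (l - 3)*(l + 1)*(l + 3/2)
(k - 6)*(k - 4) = k^2 - 10*k + 24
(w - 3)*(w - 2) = w^2 - 5*w + 6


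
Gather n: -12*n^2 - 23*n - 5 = -12*n^2 - 23*n - 5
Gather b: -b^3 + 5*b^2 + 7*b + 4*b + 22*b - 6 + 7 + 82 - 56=-b^3 + 5*b^2 + 33*b + 27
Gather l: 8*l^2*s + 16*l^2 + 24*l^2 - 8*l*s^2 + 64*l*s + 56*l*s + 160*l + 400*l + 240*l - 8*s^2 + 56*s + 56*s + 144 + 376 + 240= l^2*(8*s + 40) + l*(-8*s^2 + 120*s + 800) - 8*s^2 + 112*s + 760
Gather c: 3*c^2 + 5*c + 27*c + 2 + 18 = 3*c^2 + 32*c + 20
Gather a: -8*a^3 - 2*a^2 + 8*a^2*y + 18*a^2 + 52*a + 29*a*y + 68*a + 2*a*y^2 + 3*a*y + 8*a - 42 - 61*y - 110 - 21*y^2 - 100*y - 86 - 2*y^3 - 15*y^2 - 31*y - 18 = -8*a^3 + a^2*(8*y + 16) + a*(2*y^2 + 32*y + 128) - 2*y^3 - 36*y^2 - 192*y - 256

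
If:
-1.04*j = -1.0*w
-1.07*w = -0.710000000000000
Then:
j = 0.64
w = 0.66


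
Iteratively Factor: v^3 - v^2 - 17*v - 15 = (v - 5)*(v^2 + 4*v + 3) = (v - 5)*(v + 3)*(v + 1)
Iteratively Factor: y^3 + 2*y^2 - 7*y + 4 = (y + 4)*(y^2 - 2*y + 1) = (y - 1)*(y + 4)*(y - 1)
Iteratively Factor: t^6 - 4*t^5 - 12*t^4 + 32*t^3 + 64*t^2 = (t - 4)*(t^5 - 12*t^3 - 16*t^2) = (t - 4)*(t + 2)*(t^4 - 2*t^3 - 8*t^2) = (t - 4)^2*(t + 2)*(t^3 + 2*t^2) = (t - 4)^2*(t + 2)^2*(t^2) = t*(t - 4)^2*(t + 2)^2*(t)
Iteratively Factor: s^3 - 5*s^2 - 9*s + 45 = (s - 5)*(s^2 - 9) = (s - 5)*(s - 3)*(s + 3)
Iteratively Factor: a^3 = (a)*(a^2) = a^2*(a)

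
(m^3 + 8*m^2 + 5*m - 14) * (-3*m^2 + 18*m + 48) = -3*m^5 - 6*m^4 + 177*m^3 + 516*m^2 - 12*m - 672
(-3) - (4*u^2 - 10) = 7 - 4*u^2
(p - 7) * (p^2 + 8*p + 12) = p^3 + p^2 - 44*p - 84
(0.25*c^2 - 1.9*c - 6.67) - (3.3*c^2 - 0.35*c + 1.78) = -3.05*c^2 - 1.55*c - 8.45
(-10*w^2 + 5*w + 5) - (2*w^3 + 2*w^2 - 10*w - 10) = -2*w^3 - 12*w^2 + 15*w + 15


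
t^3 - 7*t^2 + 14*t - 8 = (t - 4)*(t - 2)*(t - 1)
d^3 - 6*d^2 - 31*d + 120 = (d - 8)*(d - 3)*(d + 5)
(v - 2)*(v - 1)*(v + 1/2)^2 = v^4 - 2*v^3 - 3*v^2/4 + 5*v/4 + 1/2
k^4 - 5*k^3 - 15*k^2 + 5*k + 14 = (k - 7)*(k - 1)*(k + 1)*(k + 2)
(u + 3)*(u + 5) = u^2 + 8*u + 15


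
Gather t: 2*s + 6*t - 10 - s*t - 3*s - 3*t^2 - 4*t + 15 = -s - 3*t^2 + t*(2 - s) + 5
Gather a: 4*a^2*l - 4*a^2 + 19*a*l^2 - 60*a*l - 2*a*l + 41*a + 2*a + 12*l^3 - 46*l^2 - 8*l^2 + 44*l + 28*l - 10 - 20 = a^2*(4*l - 4) + a*(19*l^2 - 62*l + 43) + 12*l^3 - 54*l^2 + 72*l - 30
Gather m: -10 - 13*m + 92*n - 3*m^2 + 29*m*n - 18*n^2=-3*m^2 + m*(29*n - 13) - 18*n^2 + 92*n - 10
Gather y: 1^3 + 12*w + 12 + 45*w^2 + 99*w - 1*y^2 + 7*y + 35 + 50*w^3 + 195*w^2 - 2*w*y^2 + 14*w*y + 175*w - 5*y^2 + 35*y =50*w^3 + 240*w^2 + 286*w + y^2*(-2*w - 6) + y*(14*w + 42) + 48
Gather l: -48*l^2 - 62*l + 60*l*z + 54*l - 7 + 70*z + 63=-48*l^2 + l*(60*z - 8) + 70*z + 56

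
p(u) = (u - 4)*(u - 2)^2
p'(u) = (u - 4)*(2*u - 4) + (u - 2)^2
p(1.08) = -2.47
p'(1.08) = 6.22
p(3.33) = -1.19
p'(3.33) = -0.01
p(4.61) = 4.16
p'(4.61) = 10.00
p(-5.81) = -598.37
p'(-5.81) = 214.23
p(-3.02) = -176.91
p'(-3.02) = 95.68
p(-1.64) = -74.73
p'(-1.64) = 54.31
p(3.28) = -1.18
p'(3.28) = -0.20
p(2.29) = -0.14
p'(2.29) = -0.91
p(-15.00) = -5491.00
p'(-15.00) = 935.00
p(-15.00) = -5491.00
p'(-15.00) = 935.00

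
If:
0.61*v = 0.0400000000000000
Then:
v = 0.07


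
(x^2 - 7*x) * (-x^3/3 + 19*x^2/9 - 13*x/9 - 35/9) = -x^5/3 + 40*x^4/9 - 146*x^3/9 + 56*x^2/9 + 245*x/9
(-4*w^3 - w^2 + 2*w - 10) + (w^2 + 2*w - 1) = -4*w^3 + 4*w - 11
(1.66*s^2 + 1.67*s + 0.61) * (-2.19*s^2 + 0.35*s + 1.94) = -3.6354*s^4 - 3.0763*s^3 + 2.469*s^2 + 3.4533*s + 1.1834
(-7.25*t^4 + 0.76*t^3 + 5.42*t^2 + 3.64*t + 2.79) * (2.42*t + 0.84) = -17.545*t^5 - 4.2508*t^4 + 13.7548*t^3 + 13.3616*t^2 + 9.8094*t + 2.3436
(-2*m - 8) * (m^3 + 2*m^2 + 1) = -2*m^4 - 12*m^3 - 16*m^2 - 2*m - 8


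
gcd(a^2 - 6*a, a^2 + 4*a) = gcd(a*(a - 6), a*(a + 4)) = a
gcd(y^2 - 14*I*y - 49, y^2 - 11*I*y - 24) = 1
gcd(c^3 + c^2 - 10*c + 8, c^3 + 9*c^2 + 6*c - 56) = c^2 + 2*c - 8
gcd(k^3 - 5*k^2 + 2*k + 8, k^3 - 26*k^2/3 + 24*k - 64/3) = k^2 - 6*k + 8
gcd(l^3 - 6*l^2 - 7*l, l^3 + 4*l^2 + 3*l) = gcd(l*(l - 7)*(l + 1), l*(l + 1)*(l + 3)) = l^2 + l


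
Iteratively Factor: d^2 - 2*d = (d - 2)*(d)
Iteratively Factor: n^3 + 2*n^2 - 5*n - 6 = (n + 3)*(n^2 - n - 2) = (n + 1)*(n + 3)*(n - 2)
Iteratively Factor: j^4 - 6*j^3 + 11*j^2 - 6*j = (j - 1)*(j^3 - 5*j^2 + 6*j) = j*(j - 1)*(j^2 - 5*j + 6) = j*(j - 2)*(j - 1)*(j - 3)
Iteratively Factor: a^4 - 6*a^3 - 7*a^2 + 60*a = (a + 3)*(a^3 - 9*a^2 + 20*a) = a*(a + 3)*(a^2 - 9*a + 20) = a*(a - 5)*(a + 3)*(a - 4)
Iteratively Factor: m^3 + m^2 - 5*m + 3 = (m + 3)*(m^2 - 2*m + 1) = (m - 1)*(m + 3)*(m - 1)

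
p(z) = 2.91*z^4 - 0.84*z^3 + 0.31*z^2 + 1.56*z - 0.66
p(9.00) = 18518.64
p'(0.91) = 8.81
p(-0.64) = -0.82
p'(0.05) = 1.59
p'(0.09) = 1.60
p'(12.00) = 19760.04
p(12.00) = 58952.94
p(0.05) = -0.58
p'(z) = 11.64*z^3 - 2.52*z^2 + 0.62*z + 1.56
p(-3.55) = 497.46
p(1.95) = 39.41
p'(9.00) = 8288.58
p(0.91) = 2.38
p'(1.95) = 79.50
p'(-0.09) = 1.48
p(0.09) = -0.52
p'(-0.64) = -2.92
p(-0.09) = -0.80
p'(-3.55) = -553.16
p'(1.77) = 59.31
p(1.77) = 26.98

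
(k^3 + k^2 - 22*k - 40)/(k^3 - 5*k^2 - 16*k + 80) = (k + 2)/(k - 4)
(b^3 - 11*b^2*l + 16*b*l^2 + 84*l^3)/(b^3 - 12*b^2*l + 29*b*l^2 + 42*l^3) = (b + 2*l)/(b + l)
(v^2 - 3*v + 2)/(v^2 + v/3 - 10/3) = 3*(v^2 - 3*v + 2)/(3*v^2 + v - 10)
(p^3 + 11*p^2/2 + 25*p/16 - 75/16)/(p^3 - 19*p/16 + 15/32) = 2*(p + 5)/(2*p - 1)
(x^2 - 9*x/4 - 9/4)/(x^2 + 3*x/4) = (x - 3)/x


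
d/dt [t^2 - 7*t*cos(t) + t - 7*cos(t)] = 7*t*sin(t) + 2*t - 7*sqrt(2)*cos(t + pi/4) + 1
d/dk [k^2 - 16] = 2*k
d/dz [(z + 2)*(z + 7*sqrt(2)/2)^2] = (2*z + 7*sqrt(2))*(6*z + 8 + 7*sqrt(2))/4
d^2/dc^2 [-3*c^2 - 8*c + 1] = -6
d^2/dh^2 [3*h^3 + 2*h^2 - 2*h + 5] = 18*h + 4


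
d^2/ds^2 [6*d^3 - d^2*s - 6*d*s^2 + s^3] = -12*d + 6*s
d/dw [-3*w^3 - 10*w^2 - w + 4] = -9*w^2 - 20*w - 1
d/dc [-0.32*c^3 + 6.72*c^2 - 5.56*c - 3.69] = -0.96*c^2 + 13.44*c - 5.56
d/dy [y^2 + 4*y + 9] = 2*y + 4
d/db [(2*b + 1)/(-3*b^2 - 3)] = 2*(b^2 + b - 1)/(3*(b^4 + 2*b^2 + 1))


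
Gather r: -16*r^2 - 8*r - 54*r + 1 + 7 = -16*r^2 - 62*r + 8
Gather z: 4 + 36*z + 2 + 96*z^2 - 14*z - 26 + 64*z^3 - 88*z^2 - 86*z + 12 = 64*z^3 + 8*z^2 - 64*z - 8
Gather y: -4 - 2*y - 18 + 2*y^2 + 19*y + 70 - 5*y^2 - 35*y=-3*y^2 - 18*y + 48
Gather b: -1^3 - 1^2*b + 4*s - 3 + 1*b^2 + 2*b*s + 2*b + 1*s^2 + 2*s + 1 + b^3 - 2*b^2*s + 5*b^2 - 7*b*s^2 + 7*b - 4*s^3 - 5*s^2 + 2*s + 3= b^3 + b^2*(6 - 2*s) + b*(-7*s^2 + 2*s + 8) - 4*s^3 - 4*s^2 + 8*s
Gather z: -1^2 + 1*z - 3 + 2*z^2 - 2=2*z^2 + z - 6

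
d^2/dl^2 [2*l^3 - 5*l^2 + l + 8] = 12*l - 10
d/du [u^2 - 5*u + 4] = 2*u - 5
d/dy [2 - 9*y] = -9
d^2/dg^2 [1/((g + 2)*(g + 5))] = 2*((g + 2)^2 + (g + 2)*(g + 5) + (g + 5)^2)/((g + 2)^3*(g + 5)^3)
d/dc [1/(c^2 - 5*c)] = (5 - 2*c)/(c^2*(c - 5)^2)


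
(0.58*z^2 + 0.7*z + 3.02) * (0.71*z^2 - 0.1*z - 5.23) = 0.4118*z^4 + 0.439*z^3 - 0.9592*z^2 - 3.963*z - 15.7946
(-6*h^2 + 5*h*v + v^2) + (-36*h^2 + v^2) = -42*h^2 + 5*h*v + 2*v^2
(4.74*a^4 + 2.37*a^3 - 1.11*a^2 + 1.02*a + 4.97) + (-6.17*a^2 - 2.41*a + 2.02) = 4.74*a^4 + 2.37*a^3 - 7.28*a^2 - 1.39*a + 6.99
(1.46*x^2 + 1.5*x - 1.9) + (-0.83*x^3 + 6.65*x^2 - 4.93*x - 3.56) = -0.83*x^3 + 8.11*x^2 - 3.43*x - 5.46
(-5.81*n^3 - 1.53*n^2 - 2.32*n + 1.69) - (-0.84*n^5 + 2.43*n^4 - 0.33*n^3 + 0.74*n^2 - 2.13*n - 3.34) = 0.84*n^5 - 2.43*n^4 - 5.48*n^3 - 2.27*n^2 - 0.19*n + 5.03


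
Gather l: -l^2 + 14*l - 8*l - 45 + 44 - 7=-l^2 + 6*l - 8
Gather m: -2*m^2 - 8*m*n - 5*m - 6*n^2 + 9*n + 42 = -2*m^2 + m*(-8*n - 5) - 6*n^2 + 9*n + 42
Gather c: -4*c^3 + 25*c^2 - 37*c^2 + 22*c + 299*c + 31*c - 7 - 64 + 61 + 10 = -4*c^3 - 12*c^2 + 352*c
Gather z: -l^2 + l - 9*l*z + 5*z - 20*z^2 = -l^2 + l - 20*z^2 + z*(5 - 9*l)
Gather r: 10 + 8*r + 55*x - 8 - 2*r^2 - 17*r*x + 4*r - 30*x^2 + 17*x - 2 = -2*r^2 + r*(12 - 17*x) - 30*x^2 + 72*x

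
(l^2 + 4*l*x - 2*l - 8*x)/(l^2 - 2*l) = (l + 4*x)/l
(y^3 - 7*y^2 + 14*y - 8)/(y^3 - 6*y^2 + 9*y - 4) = (y - 2)/(y - 1)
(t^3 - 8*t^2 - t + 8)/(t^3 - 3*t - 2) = (t^2 - 9*t + 8)/(t^2 - t - 2)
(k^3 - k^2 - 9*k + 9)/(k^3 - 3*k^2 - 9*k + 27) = (k - 1)/(k - 3)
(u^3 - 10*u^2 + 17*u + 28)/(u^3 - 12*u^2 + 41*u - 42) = (u^2 - 3*u - 4)/(u^2 - 5*u + 6)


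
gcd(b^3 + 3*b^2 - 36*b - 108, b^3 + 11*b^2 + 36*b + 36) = b^2 + 9*b + 18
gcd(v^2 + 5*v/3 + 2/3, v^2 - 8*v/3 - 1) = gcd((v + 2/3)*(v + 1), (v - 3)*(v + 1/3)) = 1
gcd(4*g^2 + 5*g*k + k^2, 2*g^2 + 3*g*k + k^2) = g + k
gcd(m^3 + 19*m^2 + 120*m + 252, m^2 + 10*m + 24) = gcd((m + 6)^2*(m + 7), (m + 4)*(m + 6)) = m + 6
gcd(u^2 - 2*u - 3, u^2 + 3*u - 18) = u - 3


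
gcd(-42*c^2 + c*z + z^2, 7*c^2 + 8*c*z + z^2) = 7*c + z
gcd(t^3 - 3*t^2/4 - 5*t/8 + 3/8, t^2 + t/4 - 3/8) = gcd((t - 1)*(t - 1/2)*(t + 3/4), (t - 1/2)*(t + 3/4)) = t^2 + t/4 - 3/8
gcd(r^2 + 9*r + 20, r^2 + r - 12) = r + 4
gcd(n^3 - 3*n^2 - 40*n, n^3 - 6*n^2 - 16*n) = n^2 - 8*n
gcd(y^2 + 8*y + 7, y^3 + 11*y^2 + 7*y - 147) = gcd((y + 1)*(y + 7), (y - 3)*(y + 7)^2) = y + 7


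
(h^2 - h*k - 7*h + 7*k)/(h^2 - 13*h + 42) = (h - k)/(h - 6)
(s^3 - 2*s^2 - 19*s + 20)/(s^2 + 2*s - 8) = (s^2 - 6*s + 5)/(s - 2)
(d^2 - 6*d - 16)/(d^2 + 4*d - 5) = (d^2 - 6*d - 16)/(d^2 + 4*d - 5)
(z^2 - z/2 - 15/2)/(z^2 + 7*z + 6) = (2*z^2 - z - 15)/(2*(z^2 + 7*z + 6))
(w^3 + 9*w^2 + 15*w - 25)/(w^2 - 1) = (w^2 + 10*w + 25)/(w + 1)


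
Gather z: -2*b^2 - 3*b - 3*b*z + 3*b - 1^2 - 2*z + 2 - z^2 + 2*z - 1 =-2*b^2 - 3*b*z - z^2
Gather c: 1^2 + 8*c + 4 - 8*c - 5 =0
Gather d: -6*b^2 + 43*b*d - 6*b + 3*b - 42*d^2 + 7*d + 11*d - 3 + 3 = -6*b^2 - 3*b - 42*d^2 + d*(43*b + 18)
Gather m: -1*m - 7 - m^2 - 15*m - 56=-m^2 - 16*m - 63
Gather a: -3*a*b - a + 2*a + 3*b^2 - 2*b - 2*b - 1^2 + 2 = a*(1 - 3*b) + 3*b^2 - 4*b + 1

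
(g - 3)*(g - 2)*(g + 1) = g^3 - 4*g^2 + g + 6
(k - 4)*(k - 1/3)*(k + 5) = k^3 + 2*k^2/3 - 61*k/3 + 20/3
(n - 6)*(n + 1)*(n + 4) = n^3 - n^2 - 26*n - 24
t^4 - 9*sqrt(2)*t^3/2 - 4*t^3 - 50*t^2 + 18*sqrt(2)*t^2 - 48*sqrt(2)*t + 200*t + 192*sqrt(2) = (t - 4)*(t - 8*sqrt(2))*(t + 3*sqrt(2)/2)*(t + 2*sqrt(2))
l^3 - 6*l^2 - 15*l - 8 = (l - 8)*(l + 1)^2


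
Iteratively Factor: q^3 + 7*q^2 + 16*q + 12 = (q + 2)*(q^2 + 5*q + 6) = (q + 2)^2*(q + 3)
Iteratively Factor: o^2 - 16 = (o + 4)*(o - 4)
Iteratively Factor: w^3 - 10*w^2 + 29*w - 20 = (w - 5)*(w^2 - 5*w + 4) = (w - 5)*(w - 1)*(w - 4)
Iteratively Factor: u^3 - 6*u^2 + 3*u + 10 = (u - 2)*(u^2 - 4*u - 5) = (u - 5)*(u - 2)*(u + 1)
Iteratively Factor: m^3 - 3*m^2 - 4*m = (m - 4)*(m^2 + m) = m*(m - 4)*(m + 1)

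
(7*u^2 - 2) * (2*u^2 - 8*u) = 14*u^4 - 56*u^3 - 4*u^2 + 16*u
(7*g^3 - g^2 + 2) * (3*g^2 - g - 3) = 21*g^5 - 10*g^4 - 20*g^3 + 9*g^2 - 2*g - 6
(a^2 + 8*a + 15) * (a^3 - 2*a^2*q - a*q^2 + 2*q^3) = a^5 - 2*a^4*q + 8*a^4 - a^3*q^2 - 16*a^3*q + 15*a^3 + 2*a^2*q^3 - 8*a^2*q^2 - 30*a^2*q + 16*a*q^3 - 15*a*q^2 + 30*q^3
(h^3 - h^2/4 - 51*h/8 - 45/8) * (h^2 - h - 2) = h^5 - 5*h^4/4 - 65*h^3/8 + 5*h^2/4 + 147*h/8 + 45/4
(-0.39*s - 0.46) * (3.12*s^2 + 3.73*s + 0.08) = -1.2168*s^3 - 2.8899*s^2 - 1.747*s - 0.0368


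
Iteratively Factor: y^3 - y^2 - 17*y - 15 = (y + 1)*(y^2 - 2*y - 15) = (y + 1)*(y + 3)*(y - 5)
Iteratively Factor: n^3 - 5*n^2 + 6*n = (n - 3)*(n^2 - 2*n) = n*(n - 3)*(n - 2)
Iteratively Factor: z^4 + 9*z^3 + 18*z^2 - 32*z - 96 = (z + 4)*(z^3 + 5*z^2 - 2*z - 24) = (z + 3)*(z + 4)*(z^2 + 2*z - 8) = (z + 3)*(z + 4)^2*(z - 2)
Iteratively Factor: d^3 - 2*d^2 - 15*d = (d + 3)*(d^2 - 5*d) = (d - 5)*(d + 3)*(d)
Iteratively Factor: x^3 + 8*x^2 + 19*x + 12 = (x + 3)*(x^2 + 5*x + 4) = (x + 3)*(x + 4)*(x + 1)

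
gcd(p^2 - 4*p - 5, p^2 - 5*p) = p - 5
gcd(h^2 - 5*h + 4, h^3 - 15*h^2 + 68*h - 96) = h - 4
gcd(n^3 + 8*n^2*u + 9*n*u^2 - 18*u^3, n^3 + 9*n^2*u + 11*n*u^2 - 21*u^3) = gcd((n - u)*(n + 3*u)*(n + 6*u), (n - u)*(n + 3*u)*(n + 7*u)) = -n^2 - 2*n*u + 3*u^2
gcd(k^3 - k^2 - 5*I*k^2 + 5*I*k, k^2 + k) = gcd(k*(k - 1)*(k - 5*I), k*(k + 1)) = k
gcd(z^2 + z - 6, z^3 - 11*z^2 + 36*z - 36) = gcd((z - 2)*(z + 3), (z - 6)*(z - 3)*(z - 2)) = z - 2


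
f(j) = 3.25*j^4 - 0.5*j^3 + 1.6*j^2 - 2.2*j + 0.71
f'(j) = 13.0*j^3 - 1.5*j^2 + 3.2*j - 2.2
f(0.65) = 0.40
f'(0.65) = 2.82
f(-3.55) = 567.23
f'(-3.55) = -614.07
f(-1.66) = 35.74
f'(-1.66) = -71.11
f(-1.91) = 57.49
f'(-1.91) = -104.37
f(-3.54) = 561.11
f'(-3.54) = -609.03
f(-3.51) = 543.07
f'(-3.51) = -594.08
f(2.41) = 107.34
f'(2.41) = 178.77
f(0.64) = 0.37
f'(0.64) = 2.64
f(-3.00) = 298.46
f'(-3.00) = -376.30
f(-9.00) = 21837.86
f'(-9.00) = -9629.50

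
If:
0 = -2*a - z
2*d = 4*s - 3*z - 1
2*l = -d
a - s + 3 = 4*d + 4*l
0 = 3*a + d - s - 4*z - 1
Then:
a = 7/130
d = 15/13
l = -15/26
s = 97/130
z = -7/65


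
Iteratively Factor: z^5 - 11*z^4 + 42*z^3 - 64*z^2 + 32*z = (z)*(z^4 - 11*z^3 + 42*z^2 - 64*z + 32) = z*(z - 4)*(z^3 - 7*z^2 + 14*z - 8) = z*(z - 4)*(z - 2)*(z^2 - 5*z + 4) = z*(z - 4)*(z - 2)*(z - 1)*(z - 4)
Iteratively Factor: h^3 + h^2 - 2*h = (h + 2)*(h^2 - h) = h*(h + 2)*(h - 1)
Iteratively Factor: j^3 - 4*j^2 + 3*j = (j - 1)*(j^2 - 3*j) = j*(j - 1)*(j - 3)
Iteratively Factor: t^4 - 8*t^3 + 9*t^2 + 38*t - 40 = (t - 4)*(t^3 - 4*t^2 - 7*t + 10) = (t - 4)*(t + 2)*(t^2 - 6*t + 5) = (t - 4)*(t - 1)*(t + 2)*(t - 5)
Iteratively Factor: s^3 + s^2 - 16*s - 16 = (s + 1)*(s^2 - 16) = (s - 4)*(s + 1)*(s + 4)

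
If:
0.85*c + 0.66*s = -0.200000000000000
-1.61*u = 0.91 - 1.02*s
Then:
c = -1.22560553633218*u - 0.9280276816609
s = 1.57843137254902*u + 0.892156862745098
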